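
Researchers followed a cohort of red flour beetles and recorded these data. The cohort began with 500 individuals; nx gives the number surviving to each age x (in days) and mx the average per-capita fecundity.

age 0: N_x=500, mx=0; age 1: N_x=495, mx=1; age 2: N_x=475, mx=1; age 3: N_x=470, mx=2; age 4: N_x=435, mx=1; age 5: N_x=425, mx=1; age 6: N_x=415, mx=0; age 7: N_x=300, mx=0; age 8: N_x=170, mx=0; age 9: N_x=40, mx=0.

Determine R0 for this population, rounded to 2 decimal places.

lx = nx/n0 = nx/500: 1, 0.99, 0.95, 0.94, 0.87, 0.85, 0.83, 0.6, 0.34, 0.08
lx·mx by age: 0, 0.99, 0.95, 1.88, 0.87, 0.85, 0, 0, 0, 0
R0 = Σ lx·mx = 5.54 → 5.54

5.54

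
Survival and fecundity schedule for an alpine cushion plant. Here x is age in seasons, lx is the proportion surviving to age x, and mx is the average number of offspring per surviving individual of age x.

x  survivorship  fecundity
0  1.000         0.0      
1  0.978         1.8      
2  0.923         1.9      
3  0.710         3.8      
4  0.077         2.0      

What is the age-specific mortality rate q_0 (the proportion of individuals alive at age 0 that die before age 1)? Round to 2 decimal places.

0.02

q_0 = (l_0 − l_1) / l_0 = (1 − 0.978) / 1
     = 0.022 / 1 = 0.022 → 0.02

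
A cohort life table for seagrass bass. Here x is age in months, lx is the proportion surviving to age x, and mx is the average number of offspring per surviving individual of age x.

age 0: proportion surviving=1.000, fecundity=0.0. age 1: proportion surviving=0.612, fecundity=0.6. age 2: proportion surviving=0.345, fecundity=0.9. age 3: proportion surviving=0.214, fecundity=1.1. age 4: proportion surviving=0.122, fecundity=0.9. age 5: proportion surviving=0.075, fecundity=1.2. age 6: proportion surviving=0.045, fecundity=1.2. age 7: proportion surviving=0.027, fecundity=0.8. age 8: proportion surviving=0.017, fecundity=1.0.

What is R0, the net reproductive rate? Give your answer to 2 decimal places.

1.21

lx·mx by age: 0, 0.3672, 0.3105, 0.2354, 0.1098, 0.09, 0.054, 0.0216, 0.017
R0 = Σ lx·mx = 1.2055 → 1.21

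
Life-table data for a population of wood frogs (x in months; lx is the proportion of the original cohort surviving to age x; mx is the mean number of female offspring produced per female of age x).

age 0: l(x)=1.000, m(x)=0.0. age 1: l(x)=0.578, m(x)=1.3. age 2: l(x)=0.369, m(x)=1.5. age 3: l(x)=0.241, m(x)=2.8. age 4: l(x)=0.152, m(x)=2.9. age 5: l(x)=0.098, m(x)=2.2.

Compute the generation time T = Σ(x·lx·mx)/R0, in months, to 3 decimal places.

2.551

lx·mx: 0, 0.7514, 0.5535, 0.6748, 0.4408, 0.2156 → R0 = 2.6361
x·lx·mx: 0, 0.7514, 1.107, 2.0244, 1.7632, 1.078 → Σ = 6.724
T = 6.724 / 2.6361 = 2.550738… → 2.551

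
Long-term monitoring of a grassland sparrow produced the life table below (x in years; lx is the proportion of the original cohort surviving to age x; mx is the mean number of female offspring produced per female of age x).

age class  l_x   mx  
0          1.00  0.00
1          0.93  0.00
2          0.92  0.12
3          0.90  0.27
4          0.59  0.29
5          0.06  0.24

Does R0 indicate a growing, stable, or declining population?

declining

R0 = Σ lx·mx = 0 + 0 + 0.1104 + 0.243 + 0.1711 + 0.0144 = 0.5389
R0 < 1, so the population is declining.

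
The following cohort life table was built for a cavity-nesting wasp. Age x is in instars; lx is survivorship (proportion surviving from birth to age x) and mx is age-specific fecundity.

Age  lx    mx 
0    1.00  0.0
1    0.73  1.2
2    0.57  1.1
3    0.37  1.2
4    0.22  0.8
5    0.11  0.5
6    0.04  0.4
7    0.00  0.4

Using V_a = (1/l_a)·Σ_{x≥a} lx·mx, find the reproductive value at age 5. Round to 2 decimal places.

0.65

lx·mx for x ≥ 5: 0.055, 0.016, 0 → sum = 0.071
V_5 = 0.071 / l_5 = 0.071 / 0.11 = 0.645455… → 0.65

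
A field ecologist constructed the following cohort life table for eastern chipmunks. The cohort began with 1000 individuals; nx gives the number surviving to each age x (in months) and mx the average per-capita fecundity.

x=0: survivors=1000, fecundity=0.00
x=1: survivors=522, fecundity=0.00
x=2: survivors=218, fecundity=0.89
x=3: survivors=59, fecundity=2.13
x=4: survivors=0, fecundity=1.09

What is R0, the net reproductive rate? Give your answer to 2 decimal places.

0.32

lx = nx/n0 = nx/1000: 1, 0.522, 0.218, 0.059, 0
lx·mx by age: 0, 0, 0.19402, 0.12567, 0
R0 = Σ lx·mx = 0.31969 → 0.32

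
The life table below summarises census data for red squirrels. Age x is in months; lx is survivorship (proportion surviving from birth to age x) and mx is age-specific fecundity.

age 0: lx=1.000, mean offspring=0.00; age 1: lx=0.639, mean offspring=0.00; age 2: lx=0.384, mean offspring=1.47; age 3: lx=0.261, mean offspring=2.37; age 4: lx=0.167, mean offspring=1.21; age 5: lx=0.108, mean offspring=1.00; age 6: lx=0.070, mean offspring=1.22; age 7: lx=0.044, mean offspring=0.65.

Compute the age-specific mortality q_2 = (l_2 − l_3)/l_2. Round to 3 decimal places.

q_2 = (l_2 − l_3) / l_2 = (0.384 − 0.261) / 0.384
     = 0.123 / 0.384 = 0.320313… → 0.320

0.320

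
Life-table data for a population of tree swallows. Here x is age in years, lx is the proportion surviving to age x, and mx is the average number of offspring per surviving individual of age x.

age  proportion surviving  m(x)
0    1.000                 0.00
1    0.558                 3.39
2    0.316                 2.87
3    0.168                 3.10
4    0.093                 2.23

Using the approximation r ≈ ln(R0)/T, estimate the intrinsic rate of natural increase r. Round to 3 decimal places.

0.729

R0 = Σ lx·mx = 0 + 1.89162 + 0.90692 + 0.5208 + 0.20739 = 3.52673
Σ x·lx·mx = 6.09742; T = 6.09742/3.52673 = 1.72892…
r ≈ ln(R0)/T = ln(3.52673)/1.72892… = 0.72899… → 0.729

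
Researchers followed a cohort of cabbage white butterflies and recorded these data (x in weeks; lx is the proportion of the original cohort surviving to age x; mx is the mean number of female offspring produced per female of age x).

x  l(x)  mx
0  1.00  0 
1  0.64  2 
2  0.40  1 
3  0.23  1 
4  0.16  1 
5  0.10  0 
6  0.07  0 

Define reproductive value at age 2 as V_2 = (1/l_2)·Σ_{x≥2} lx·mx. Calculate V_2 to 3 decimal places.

1.975

lx·mx for x ≥ 2: 0.4, 0.23, 0.16, 0, 0 → sum = 0.79
V_2 = 0.79 / l_2 = 0.79 / 0.4 = 1.975 → 1.975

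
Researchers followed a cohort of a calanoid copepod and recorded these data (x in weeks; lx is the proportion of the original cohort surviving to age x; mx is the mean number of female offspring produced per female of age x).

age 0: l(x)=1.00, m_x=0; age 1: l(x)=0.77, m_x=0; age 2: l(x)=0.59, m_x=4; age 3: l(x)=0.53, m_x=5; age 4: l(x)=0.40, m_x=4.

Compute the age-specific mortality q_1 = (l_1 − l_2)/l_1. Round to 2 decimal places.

q_1 = (l_1 − l_2) / l_1 = (0.77 − 0.59) / 0.77
     = 0.18 / 0.77 = 0.233766… → 0.23

0.23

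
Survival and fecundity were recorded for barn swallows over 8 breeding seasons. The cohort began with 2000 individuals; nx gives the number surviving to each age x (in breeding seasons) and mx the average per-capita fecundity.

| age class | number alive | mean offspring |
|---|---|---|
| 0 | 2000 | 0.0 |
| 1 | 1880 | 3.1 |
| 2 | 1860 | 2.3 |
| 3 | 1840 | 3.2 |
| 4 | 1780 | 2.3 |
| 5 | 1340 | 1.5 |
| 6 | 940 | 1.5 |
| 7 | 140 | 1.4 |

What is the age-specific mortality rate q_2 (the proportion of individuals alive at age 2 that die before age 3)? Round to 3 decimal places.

0.011

lx = nx/n0 = nx/2000: 1, 0.94, 0.93, 0.92, 0.89, 0.67, 0.47, 0.07
q_2 = (l_2 − l_3) / l_2 = (0.93 − 0.92) / 0.93
     = 0.01 / 0.93 = 0.010753… → 0.011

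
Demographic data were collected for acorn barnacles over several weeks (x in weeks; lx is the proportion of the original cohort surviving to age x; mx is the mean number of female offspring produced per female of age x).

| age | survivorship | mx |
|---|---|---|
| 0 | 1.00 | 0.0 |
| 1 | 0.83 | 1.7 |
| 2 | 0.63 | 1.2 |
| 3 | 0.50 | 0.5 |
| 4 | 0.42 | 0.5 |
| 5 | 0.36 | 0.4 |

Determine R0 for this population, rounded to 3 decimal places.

2.771

lx·mx by age: 0, 1.411, 0.756, 0.25, 0.21, 0.144
R0 = Σ lx·mx = 2.771 → 2.771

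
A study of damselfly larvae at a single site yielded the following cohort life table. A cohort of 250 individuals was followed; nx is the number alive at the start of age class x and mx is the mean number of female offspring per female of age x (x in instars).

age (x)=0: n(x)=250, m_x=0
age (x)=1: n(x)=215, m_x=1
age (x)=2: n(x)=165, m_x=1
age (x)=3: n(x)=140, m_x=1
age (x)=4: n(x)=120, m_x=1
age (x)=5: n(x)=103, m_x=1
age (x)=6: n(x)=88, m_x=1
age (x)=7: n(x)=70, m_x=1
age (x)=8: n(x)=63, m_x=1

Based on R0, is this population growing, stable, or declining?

lx = nx/n0 = nx/250: 1, 0.86, 0.66, 0.56, 0.48, 0.412, 0.352, 0.28, 0.252
R0 = Σ lx·mx = 0 + 0.86 + 0.66 + 0.56 + 0.48 + 0.412 + 0.352 + 0.28 + 0.252 = 3.856
R0 > 1, so the population is growing.

growing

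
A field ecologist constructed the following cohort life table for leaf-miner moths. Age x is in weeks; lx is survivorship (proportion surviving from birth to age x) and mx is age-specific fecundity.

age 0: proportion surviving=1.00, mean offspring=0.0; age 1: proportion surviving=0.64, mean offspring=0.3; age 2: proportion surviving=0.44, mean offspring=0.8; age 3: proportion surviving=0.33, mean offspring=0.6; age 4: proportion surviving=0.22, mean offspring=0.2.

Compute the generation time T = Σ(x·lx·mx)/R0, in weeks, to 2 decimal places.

2.12

lx·mx: 0, 0.192, 0.352, 0.198, 0.044 → R0 = 0.786
x·lx·mx: 0, 0.192, 0.704, 0.594, 0.176 → Σ = 1.666
T = 1.666 / 0.786 = 2.119593… → 2.12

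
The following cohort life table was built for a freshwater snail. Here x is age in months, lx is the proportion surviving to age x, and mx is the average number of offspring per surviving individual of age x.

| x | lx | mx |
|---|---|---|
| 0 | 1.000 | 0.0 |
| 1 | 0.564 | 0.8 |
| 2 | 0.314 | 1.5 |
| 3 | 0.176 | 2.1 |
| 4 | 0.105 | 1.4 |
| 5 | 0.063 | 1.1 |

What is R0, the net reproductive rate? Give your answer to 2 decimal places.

1.51

lx·mx by age: 0, 0.4512, 0.471, 0.3696, 0.147, 0.0693
R0 = Σ lx·mx = 1.5081 → 1.51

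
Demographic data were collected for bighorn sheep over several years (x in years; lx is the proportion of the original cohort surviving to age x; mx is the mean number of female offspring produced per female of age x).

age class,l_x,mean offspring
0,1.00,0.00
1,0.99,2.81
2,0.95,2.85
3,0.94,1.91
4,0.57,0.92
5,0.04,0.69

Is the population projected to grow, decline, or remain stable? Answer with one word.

R0 = Σ lx·mx = 0 + 2.7819 + 2.7075 + 1.7954 + 0.5244 + 0.0276 = 7.8368
R0 > 1, so the population is growing.

growing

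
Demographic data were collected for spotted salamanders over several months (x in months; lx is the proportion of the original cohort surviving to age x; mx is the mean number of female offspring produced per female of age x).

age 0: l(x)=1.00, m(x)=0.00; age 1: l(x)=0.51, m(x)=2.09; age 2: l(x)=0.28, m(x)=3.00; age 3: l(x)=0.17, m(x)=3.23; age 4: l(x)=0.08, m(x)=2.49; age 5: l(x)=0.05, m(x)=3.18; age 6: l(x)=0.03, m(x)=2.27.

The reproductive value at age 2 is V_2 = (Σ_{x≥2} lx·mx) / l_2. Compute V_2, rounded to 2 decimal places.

lx·mx for x ≥ 2: 0.84, 0.5491, 0.1992, 0.159, 0.0681 → sum = 1.8154
V_2 = 1.8154 / l_2 = 1.8154 / 0.28 = 6.483571… → 6.48

6.48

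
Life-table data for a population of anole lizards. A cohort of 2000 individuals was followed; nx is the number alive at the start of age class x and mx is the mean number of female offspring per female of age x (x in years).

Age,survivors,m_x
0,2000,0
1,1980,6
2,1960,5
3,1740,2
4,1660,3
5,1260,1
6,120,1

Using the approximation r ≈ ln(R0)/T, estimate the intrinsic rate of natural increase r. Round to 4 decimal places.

lx = nx/n0 = nx/2000: 1, 0.99, 0.98, 0.87, 0.83, 0.63, 0.06
R0 = Σ lx·mx = 0 + 5.94 + 4.9 + 1.74 + 2.49 + 0.63 + 0.06 = 15.76
Σ x·lx·mx = 34.43; T = 34.43/15.76 = 2.18464…
r ≈ ln(R0)/T = ln(15.76)/2.18464… = 1.262208… → 1.2622

1.2622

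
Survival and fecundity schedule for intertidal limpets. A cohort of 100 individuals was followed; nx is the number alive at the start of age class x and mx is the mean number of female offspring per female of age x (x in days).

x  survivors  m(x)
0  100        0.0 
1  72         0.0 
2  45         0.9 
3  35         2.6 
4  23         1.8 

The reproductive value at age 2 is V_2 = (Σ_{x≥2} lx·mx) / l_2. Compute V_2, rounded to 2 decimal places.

3.84

lx = nx/n0 = nx/100: 1, 0.72, 0.45, 0.35, 0.23
lx·mx for x ≥ 2: 0.405, 0.91, 0.414 → sum = 1.729
V_2 = 1.729 / l_2 = 1.729 / 0.45 = 3.842222… → 3.84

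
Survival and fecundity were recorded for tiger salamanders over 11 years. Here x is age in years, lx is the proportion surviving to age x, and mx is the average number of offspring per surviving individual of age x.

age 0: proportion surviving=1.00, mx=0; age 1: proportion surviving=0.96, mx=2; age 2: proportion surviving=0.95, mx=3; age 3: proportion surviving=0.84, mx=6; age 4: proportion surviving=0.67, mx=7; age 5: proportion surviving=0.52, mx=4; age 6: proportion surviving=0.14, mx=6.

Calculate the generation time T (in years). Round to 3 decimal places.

lx·mx: 0, 1.92, 2.85, 5.04, 4.69, 2.08, 0.84 → R0 = 17.42
x·lx·mx: 0, 1.92, 5.7, 15.12, 18.76, 10.4, 5.04 → Σ = 56.94
T = 56.94 / 17.42 = 3.268657… → 3.269

3.269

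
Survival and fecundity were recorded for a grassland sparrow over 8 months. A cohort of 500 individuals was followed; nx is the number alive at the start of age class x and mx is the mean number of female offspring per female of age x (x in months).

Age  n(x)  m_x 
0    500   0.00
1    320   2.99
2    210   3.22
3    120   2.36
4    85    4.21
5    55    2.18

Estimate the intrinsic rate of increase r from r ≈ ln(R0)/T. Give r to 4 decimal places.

lx = nx/n0 = nx/500: 1, 0.64, 0.42, 0.24, 0.17, 0.11
R0 = Σ lx·mx = 0 + 1.9136 + 1.3524 + 0.5664 + 0.7157 + 0.2398 = 4.7879
Σ x·lx·mx = 10.3794; T = 10.3794/4.7879 = 2.16784…
r ≈ ln(R0)/T = ln(4.7879)/2.16784… = 0.722421… → 0.7224

0.7224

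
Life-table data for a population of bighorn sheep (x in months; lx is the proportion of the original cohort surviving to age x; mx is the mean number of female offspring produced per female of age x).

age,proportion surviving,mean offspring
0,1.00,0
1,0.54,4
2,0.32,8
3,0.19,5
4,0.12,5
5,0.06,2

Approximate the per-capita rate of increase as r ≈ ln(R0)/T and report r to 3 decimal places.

R0 = Σ lx·mx = 0 + 2.16 + 2.56 + 0.95 + 0.6 + 0.12 = 6.39
Σ x·lx·mx = 13.13; T = 13.13/6.39 = 2.05477…
r ≈ ln(R0)/T = ln(6.39)/2.05477… = 0.90265… → 0.903

0.903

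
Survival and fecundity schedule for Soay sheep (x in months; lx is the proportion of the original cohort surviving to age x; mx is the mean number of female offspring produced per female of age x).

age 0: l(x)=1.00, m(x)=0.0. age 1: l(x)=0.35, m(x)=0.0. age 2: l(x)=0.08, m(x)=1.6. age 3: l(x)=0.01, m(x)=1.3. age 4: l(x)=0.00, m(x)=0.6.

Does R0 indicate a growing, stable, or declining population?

R0 = Σ lx·mx = 0 + 0 + 0.128 + 0.013 + 0 = 0.141
R0 < 1, so the population is declining.

declining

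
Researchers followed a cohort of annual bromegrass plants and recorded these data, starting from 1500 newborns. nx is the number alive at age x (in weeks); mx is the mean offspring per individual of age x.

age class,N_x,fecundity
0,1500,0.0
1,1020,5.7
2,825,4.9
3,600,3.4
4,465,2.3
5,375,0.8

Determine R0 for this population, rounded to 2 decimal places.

lx = nx/n0 = nx/1500: 1, 0.68, 0.55, 0.4, 0.31, 0.25
lx·mx by age: 0, 3.876, 2.695, 1.36, 0.713, 0.2
R0 = Σ lx·mx = 8.844 → 8.84

8.84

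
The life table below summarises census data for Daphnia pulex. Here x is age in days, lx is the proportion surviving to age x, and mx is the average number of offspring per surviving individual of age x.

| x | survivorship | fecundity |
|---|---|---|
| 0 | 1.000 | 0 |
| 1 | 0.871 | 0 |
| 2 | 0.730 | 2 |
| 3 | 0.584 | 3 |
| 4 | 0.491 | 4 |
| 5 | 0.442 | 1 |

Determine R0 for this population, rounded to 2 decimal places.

5.62

lx·mx by age: 0, 0, 1.46, 1.752, 1.964, 0.442
R0 = Σ lx·mx = 5.618 → 5.62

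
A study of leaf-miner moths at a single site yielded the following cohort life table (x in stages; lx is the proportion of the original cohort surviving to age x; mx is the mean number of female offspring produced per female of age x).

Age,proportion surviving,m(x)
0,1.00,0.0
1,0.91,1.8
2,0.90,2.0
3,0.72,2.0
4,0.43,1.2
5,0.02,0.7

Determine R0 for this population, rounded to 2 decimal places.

lx·mx by age: 0, 1.638, 1.8, 1.44, 0.516, 0.014
R0 = Σ lx·mx = 5.408 → 5.41

5.41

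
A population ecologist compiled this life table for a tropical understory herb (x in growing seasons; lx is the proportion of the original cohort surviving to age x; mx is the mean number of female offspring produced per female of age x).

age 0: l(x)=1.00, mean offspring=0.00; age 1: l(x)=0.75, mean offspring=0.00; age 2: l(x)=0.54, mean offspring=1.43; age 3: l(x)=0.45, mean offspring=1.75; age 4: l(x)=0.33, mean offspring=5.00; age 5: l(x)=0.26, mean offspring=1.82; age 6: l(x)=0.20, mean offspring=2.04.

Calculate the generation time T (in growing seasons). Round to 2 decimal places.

3.75

lx·mx: 0, 0, 0.7722, 0.7875, 1.65, 0.4732, 0.408 → R0 = 4.0909
x·lx·mx: 0, 0, 1.5444, 2.3625, 6.6, 2.366, 2.448 → Σ = 15.3209
T = 15.3209 / 4.0909 = 3.745117… → 3.75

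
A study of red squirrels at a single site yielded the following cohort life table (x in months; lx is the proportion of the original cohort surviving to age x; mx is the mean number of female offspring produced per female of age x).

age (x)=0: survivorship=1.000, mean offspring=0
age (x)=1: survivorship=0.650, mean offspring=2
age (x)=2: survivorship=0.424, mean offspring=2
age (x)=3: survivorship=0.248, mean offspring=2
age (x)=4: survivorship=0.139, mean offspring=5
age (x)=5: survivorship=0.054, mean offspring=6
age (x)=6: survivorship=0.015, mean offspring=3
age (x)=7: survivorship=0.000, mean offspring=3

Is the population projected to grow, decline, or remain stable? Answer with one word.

R0 = Σ lx·mx = 0 + 1.3 + 0.848 + 0.496 + 0.695 + 0.324 + 0.045 + 0 = 3.708
R0 > 1, so the population is growing.

growing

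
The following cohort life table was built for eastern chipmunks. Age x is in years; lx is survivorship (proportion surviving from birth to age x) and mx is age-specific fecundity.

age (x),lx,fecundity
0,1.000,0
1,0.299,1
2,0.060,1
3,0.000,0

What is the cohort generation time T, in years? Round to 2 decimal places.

1.17

lx·mx: 0, 0.299, 0.06, 0 → R0 = 0.359
x·lx·mx: 0, 0.299, 0.12, 0 → Σ = 0.419
T = 0.419 / 0.359 = 1.167131… → 1.17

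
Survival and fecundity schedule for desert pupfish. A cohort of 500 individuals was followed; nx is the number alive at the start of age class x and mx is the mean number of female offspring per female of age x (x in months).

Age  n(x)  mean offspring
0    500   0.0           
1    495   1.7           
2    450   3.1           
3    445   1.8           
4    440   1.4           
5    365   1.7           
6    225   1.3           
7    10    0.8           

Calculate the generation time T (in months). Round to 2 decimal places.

2.93

lx = nx/n0 = nx/500: 1, 0.99, 0.9, 0.89, 0.88, 0.73, 0.45, 0.02
lx·mx: 0, 1.683, 2.79, 1.602, 1.232, 1.241, 0.585, 0.016 → R0 = 9.149
x·lx·mx: 0, 1.683, 5.58, 4.806, 4.928, 6.205, 3.51, 0.112 → Σ = 26.824
T = 26.824 / 9.149 = 2.931905… → 2.93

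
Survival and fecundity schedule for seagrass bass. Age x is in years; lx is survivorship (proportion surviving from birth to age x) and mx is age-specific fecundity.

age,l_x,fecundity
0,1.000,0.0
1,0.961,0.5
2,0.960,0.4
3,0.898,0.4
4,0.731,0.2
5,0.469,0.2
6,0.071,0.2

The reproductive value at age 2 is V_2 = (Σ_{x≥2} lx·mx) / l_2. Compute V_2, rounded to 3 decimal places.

1.039

lx·mx for x ≥ 2: 0.384, 0.3592, 0.1462, 0.0938, 0.0142 → sum = 0.9974
V_2 = 0.9974 / l_2 = 0.9974 / 0.96 = 1.038958… → 1.039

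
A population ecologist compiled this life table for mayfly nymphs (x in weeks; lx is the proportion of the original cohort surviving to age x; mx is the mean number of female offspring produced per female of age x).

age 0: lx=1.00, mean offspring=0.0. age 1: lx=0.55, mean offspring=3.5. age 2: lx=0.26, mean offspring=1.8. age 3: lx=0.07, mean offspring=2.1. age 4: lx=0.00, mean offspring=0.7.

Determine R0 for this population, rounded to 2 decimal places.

2.54

lx·mx by age: 0, 1.925, 0.468, 0.147, 0
R0 = Σ lx·mx = 2.54 → 2.54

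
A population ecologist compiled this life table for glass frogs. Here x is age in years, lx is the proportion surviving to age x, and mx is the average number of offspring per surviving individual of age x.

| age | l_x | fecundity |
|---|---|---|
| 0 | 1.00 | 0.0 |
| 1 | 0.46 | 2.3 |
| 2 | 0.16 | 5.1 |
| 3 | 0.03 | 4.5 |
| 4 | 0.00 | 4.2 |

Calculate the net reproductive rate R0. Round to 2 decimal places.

lx·mx by age: 0, 1.058, 0.816, 0.135, 0
R0 = Σ lx·mx = 2.009 → 2.01

2.01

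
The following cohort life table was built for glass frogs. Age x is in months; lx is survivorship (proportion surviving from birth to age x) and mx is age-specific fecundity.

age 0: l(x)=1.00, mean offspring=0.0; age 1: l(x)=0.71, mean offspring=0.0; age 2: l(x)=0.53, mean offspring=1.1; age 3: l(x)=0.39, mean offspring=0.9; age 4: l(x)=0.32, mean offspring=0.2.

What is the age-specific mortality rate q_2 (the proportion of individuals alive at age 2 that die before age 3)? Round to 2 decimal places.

0.26

q_2 = (l_2 − l_3) / l_2 = (0.53 − 0.39) / 0.53
     = 0.14 / 0.53 = 0.264151… → 0.26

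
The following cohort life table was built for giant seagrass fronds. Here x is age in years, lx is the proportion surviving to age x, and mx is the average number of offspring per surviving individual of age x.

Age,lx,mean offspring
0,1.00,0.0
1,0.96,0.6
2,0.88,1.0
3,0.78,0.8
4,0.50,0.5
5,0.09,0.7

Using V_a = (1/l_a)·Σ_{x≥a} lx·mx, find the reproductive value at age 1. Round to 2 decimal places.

2.49

lx·mx for x ≥ 1: 0.576, 0.88, 0.624, 0.25, 0.063 → sum = 2.393
V_1 = 2.393 / l_1 = 2.393 / 0.96 = 2.492708… → 2.49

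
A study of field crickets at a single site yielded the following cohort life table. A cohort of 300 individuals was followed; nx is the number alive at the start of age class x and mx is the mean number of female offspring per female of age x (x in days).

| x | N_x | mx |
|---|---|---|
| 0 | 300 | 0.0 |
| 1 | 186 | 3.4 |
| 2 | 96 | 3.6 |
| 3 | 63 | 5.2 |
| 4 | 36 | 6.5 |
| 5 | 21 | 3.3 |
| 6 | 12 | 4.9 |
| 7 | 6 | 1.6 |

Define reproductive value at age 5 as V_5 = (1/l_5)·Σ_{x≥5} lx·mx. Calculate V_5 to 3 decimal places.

lx = nx/n0 = nx/300: 1, 0.62, 0.32, 0.21, 0.12, 0.07, 0.04, 0.02
lx·mx for x ≥ 5: 0.231, 0.196, 0.032 → sum = 0.459
V_5 = 0.459 / l_5 = 0.459 / 0.07 = 6.557143… → 6.557

6.557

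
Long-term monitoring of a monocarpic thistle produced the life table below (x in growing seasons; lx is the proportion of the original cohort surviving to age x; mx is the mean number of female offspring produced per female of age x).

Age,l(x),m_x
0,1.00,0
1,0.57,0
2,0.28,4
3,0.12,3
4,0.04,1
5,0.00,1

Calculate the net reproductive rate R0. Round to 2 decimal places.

lx·mx by age: 0, 0, 1.12, 0.36, 0.04, 0
R0 = Σ lx·mx = 1.52 → 1.52

1.52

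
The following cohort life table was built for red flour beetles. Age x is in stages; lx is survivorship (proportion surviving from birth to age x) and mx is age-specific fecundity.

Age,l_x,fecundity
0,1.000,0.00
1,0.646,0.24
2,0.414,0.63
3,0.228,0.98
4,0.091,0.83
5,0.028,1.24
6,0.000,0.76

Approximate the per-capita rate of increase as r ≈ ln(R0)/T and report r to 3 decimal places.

R0 = Σ lx·mx = 0 + 0.15504 + 0.26082 + 0.22344 + 0.07553 + 0.03472 + 0 = 0.74955
Σ x·lx·mx = 1.82272; T = 1.82272/0.74955 = 2.43175…
r ≈ ln(R0)/T = ln(0.74955)/2.43175… = -0.11855… → -0.119

-0.119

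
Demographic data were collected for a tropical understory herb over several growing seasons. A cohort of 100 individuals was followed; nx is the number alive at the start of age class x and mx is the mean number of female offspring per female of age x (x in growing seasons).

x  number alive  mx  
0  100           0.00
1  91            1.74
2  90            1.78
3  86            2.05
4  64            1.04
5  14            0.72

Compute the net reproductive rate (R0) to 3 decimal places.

5.715

lx = nx/n0 = nx/100: 1, 0.91, 0.9, 0.86, 0.64, 0.14
lx·mx by age: 0, 1.5834, 1.602, 1.763, 0.6656, 0.1008
R0 = Σ lx·mx = 5.7148 → 5.715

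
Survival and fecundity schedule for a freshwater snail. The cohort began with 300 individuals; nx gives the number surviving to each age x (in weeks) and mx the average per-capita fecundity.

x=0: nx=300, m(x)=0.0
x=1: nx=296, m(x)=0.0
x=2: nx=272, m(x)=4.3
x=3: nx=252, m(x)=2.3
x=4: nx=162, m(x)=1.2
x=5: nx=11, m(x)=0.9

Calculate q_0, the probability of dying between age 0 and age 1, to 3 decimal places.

0.013

lx = nx/n0 = nx/300: 1, 0.98667…, 0.90667…, 0.84, 0.54, 0.03667…
q_0 = (l_0 − l_1) / l_0 = (1 − 0.986667…) / 1
     = 0.013333… / 1 = 0.013333… → 0.013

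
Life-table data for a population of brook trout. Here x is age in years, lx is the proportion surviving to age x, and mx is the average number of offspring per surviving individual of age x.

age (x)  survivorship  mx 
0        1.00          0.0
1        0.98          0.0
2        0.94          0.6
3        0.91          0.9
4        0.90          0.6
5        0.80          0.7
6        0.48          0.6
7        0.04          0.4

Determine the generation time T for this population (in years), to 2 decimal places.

3.73

lx·mx: 0, 0, 0.564, 0.819, 0.54, 0.56, 0.288, 0.016 → R0 = 2.787
x·lx·mx: 0, 0, 1.128, 2.457, 2.16, 2.8, 1.728, 0.112 → Σ = 10.385
T = 10.385 / 2.787 = 3.726229… → 3.73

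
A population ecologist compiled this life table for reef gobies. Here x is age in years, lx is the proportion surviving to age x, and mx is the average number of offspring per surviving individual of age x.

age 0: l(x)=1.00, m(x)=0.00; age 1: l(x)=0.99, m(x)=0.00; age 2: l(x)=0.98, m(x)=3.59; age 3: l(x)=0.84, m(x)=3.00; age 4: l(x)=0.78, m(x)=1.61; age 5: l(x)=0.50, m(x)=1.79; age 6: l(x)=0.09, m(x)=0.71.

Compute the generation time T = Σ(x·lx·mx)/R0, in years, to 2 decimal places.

lx·mx: 0, 0, 3.5182, 2.52, 1.2558, 0.895, 0.0639 → R0 = 8.2529
x·lx·mx: 0, 0, 7.0364, 7.56, 5.0232, 4.475, 0.3834 → Σ = 24.478
T = 24.478 / 8.2529 = 2.965988… → 2.97

2.97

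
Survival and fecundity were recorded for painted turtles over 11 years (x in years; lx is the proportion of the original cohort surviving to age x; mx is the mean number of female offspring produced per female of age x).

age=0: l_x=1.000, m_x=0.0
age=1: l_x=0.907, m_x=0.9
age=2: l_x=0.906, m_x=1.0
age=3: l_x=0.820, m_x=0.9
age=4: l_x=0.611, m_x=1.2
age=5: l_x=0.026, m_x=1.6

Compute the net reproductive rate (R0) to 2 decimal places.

lx·mx by age: 0, 0.8163, 0.906, 0.738, 0.7332, 0.0416
R0 = Σ lx·mx = 3.2351 → 3.24

3.24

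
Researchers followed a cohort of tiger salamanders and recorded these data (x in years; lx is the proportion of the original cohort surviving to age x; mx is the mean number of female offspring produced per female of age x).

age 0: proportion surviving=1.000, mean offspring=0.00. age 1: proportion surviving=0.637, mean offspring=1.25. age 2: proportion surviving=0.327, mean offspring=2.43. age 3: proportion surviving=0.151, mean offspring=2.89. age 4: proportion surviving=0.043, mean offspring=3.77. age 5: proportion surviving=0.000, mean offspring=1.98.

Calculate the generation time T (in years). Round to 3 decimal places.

lx·mx: 0, 0.79625, 0.79461, 0.43639, 0.16211, 0 → R0 = 2.18936
x·lx·mx: 0, 0.79625, 1.58922, 1.30917, 0.64844, 0 → Σ = 4.34308
T = 4.34308 / 2.18936 = 1.983721… → 1.984

1.984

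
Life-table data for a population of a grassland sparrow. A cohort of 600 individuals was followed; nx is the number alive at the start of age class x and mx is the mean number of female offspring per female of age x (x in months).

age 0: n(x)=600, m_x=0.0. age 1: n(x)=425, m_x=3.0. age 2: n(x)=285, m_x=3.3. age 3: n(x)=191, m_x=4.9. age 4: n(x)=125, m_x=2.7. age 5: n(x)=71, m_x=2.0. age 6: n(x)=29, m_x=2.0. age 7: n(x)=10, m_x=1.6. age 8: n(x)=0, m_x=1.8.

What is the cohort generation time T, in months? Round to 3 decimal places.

lx = nx/n0 = nx/600: 1, 0.70833…, 0.475, 0.31833…, 0.20833…, 0.11833…, 0.04833…, 0.01667…, 0
lx·mx: 0, 2.125…, 1.5675, 1.559833…, 0.5625…, 0.236667…, 0.096667…, 0.026667…, 0 → R0 = 6.174833…
x·lx·mx: 0, 2.125…, 3.135, 4.6795…, 2.25…, 1.183333…, 0.58…, 0.186667…, 0 → Σ = 14.1395…
T = 14.1395… / 6.174833… = 2.289859… → 2.290

2.290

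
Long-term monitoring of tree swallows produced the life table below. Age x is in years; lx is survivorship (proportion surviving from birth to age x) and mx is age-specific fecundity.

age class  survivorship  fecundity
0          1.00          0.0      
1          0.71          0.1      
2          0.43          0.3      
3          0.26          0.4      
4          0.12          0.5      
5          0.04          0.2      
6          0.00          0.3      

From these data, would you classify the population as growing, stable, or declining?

declining

R0 = Σ lx·mx = 0 + 0.071 + 0.129 + 0.104 + 0.06 + 0.008 + 0 = 0.372
R0 < 1, so the population is declining.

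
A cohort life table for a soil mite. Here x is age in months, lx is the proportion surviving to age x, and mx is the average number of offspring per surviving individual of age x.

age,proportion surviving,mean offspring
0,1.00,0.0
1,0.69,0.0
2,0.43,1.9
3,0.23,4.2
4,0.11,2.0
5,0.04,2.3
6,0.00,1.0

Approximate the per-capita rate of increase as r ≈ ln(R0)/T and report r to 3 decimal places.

0.264

R0 = Σ lx·mx = 0 + 0 + 0.817 + 0.966 + 0.22 + 0.092 + 0 = 2.095
Σ x·lx·mx = 5.872; T = 5.872/2.095 = 2.80286…
r ≈ ln(R0)/T = ln(2.095)/2.80286… = 0.26386… → 0.264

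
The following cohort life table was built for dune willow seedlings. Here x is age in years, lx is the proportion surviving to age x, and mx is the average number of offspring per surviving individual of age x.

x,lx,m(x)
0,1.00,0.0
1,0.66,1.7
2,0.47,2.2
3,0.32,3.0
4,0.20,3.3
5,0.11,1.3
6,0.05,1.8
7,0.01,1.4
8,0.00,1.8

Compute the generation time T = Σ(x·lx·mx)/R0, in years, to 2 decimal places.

lx·mx: 0, 1.122, 1.034, 0.96, 0.66, 0.143, 0.09, 0.014, 0 → R0 = 4.023
x·lx·mx: 0, 1.122, 2.068, 2.88, 2.64, 0.715, 0.54, 0.098, 0 → Σ = 10.063
T = 10.063 / 4.023 = 2.501367… → 2.50

2.50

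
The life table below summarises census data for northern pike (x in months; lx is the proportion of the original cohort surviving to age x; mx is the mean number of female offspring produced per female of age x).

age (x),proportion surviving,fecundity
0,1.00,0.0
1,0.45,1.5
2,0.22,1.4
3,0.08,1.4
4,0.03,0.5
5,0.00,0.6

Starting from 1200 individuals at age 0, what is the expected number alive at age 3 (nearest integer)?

96

Expected survivors = N0 · l_3 = 1200 × 0.08 = 96 → 96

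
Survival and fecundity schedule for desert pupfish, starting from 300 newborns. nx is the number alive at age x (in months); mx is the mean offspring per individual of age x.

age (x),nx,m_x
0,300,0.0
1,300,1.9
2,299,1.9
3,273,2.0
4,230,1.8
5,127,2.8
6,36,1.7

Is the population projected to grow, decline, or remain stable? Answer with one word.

growing

lx = nx/n0 = nx/300: 1, 1, 0.99667…, 0.91, 0.76667…, 0.42333…, 0.12
R0 = Σ lx·mx = 0 + 1.9 + 1.893667… + 1.82 + 1.38… + 1.185333… + 0.204 = 8.383…
R0 > 1, so the population is growing.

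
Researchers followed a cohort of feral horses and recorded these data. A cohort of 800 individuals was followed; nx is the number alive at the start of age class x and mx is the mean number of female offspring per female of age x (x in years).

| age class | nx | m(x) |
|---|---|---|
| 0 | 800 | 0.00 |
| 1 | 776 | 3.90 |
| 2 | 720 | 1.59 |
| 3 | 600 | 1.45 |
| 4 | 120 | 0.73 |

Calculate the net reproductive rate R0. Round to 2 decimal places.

6.41

lx = nx/n0 = nx/800: 1, 0.97, 0.9, 0.75, 0.15
lx·mx by age: 0, 3.783, 1.431, 1.0875, 0.1095
R0 = Σ lx·mx = 6.411 → 6.41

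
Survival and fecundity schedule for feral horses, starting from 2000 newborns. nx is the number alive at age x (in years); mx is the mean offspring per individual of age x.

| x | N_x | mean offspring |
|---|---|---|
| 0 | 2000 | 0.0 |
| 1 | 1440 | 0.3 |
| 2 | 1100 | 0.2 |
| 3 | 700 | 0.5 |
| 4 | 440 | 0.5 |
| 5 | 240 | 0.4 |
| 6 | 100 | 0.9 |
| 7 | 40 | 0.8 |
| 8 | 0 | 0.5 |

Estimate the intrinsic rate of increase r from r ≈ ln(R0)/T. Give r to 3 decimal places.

-0.117

lx = nx/n0 = nx/2000: 1, 0.72, 0.55, 0.35, 0.22, 0.12, 0.05, 0.02, 0
R0 = Σ lx·mx = 0 + 0.216 + 0.11 + 0.175 + 0.11 + 0.048 + 0.045 + 0.016 + 0 = 0.72
Σ x·lx·mx = 2.023; T = 2.023/0.72 = 2.80972…
r ≈ ln(R0)/T = ln(0.72)/2.80972… = -0.11692… → -0.117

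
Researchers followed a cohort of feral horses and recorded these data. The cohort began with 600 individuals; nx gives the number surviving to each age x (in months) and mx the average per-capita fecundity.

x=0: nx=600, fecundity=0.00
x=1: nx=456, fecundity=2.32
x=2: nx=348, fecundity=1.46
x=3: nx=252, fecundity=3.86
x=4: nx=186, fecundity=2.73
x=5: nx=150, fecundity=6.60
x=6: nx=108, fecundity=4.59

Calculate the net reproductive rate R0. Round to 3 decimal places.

7.554

lx = nx/n0 = nx/600: 1, 0.76, 0.58, 0.42, 0.31, 0.25, 0.18
lx·mx by age: 0, 1.7632, 0.8468, 1.6212, 0.8463, 1.65, 0.8262
R0 = Σ lx·mx = 7.5537 → 7.554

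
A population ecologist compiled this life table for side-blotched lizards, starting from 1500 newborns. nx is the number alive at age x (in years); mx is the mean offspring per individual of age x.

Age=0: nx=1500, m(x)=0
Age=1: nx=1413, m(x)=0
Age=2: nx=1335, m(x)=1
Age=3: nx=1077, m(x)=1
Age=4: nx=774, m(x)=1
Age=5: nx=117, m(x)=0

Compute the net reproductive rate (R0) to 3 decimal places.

lx = nx/n0 = nx/1500: 1, 0.942, 0.89, 0.718, 0.516, 0.078
lx·mx by age: 0, 0, 0.89, 0.718, 0.516, 0
R0 = Σ lx·mx = 2.124 → 2.124

2.124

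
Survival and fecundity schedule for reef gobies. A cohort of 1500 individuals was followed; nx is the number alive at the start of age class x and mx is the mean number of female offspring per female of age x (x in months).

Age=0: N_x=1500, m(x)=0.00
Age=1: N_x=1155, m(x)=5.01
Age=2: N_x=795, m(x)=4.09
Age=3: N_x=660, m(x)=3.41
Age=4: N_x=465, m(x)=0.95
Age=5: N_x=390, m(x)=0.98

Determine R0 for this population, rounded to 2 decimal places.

8.08

lx = nx/n0 = nx/1500: 1, 0.77, 0.53, 0.44, 0.31, 0.26
lx·mx by age: 0, 3.8577, 2.1677, 1.5004, 0.2945, 0.2548
R0 = Σ lx·mx = 8.0751 → 8.08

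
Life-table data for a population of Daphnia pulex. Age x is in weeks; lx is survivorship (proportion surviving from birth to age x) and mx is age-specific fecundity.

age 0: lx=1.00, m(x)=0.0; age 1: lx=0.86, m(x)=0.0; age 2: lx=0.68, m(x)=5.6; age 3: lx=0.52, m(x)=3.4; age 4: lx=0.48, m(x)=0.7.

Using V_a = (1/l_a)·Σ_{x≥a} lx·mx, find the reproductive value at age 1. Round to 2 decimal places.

6.87

lx·mx for x ≥ 1: 0, 3.808, 1.768, 0.336 → sum = 5.912
V_1 = 5.912 / l_1 = 5.912 / 0.86 = 6.874419… → 6.87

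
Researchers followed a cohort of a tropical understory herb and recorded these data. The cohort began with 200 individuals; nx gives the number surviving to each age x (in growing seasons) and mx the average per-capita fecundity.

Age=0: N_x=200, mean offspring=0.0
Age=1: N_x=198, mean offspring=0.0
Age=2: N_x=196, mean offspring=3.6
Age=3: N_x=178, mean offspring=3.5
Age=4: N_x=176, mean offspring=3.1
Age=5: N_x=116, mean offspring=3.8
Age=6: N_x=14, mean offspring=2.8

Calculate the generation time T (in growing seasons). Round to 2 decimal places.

3.36

lx = nx/n0 = nx/200: 1, 0.99, 0.98, 0.89, 0.88, 0.58, 0.07
lx·mx: 0, 0, 3.528, 3.115, 2.728, 2.204, 0.196 → R0 = 11.771
x·lx·mx: 0, 0, 7.056, 9.345, 10.912, 11.02, 1.176 → Σ = 39.509
T = 39.509 / 11.771 = 3.356469… → 3.36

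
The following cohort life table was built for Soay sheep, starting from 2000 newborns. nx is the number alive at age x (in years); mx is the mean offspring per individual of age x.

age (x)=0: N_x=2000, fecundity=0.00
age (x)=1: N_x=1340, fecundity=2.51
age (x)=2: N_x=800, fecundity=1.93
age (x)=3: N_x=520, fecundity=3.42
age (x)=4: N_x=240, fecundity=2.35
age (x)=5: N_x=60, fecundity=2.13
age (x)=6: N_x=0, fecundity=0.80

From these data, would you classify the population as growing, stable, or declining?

growing

lx = nx/n0 = nx/2000: 1, 0.67, 0.4, 0.26, 0.12, 0.03, 0
R0 = Σ lx·mx = 0 + 1.6817 + 0.772 + 0.8892 + 0.282 + 0.0639 + 0 = 3.6888
R0 > 1, so the population is growing.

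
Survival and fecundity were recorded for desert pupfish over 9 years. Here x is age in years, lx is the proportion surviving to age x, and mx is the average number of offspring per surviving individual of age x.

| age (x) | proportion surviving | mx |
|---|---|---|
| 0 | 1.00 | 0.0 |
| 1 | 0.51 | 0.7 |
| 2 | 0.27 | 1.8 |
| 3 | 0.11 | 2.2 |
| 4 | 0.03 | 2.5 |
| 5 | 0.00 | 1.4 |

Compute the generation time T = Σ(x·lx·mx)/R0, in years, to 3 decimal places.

2.030

lx·mx: 0, 0.357, 0.486, 0.242, 0.075, 0 → R0 = 1.16
x·lx·mx: 0, 0.357, 0.972, 0.726, 0.3, 0 → Σ = 2.355
T = 2.355 / 1.16 = 2.030172… → 2.030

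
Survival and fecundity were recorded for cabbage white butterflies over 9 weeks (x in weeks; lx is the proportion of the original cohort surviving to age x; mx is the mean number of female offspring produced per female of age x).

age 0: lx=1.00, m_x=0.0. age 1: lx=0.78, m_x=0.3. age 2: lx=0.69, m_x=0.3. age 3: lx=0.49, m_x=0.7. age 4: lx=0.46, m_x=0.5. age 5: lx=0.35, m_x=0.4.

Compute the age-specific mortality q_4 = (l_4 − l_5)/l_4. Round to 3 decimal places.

0.239

q_4 = (l_4 − l_5) / l_4 = (0.46 − 0.35) / 0.46
     = 0.11 / 0.46 = 0.23913… → 0.239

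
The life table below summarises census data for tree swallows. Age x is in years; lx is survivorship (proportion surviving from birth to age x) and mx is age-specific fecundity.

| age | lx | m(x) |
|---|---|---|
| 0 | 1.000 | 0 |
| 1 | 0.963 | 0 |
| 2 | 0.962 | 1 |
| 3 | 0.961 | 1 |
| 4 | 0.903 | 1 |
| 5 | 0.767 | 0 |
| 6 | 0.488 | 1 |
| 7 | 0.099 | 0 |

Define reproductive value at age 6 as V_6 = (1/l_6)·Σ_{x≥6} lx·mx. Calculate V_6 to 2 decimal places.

lx·mx for x ≥ 6: 0.488, 0 → sum = 0.488
V_6 = 0.488 / l_6 = 0.488 / 0.488 = 1 → 1.00

1.00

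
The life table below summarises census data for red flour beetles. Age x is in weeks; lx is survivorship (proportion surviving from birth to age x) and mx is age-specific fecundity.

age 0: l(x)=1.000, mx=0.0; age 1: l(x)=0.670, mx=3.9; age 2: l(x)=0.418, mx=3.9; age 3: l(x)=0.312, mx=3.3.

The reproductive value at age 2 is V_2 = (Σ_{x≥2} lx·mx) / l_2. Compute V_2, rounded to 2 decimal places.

6.36

lx·mx for x ≥ 2: 1.6302, 1.0296 → sum = 2.6598
V_2 = 2.6598 / l_2 = 2.6598 / 0.418 = 6.363158… → 6.36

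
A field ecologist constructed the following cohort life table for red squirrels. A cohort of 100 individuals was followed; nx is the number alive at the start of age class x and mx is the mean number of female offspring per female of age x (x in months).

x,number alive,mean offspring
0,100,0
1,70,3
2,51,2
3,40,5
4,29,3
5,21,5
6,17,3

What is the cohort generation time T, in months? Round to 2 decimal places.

2.90

lx = nx/n0 = nx/100: 1, 0.7, 0.51, 0.4, 0.29, 0.21, 0.17
lx·mx: 0, 2.1, 1.02, 2, 0.87, 1.05, 0.51 → R0 = 7.55
x·lx·mx: 0, 2.1, 2.04, 6, 3.48, 5.25, 3.06 → Σ = 21.93
T = 21.93 / 7.55 = 2.904636… → 2.90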